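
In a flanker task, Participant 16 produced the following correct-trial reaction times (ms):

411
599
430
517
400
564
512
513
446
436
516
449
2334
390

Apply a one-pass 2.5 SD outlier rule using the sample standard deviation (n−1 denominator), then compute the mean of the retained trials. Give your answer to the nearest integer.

n = 14, ΣRT = 8517, M = 608.357
Σ(x−M)² = 3258467.21; s = √(3258467.21/13) = 500.651
Cutoffs: 608.357 ± 2.5·500.651 → [-643.3, 1860.0]
Outside: 2334 → excluded.
Retained (n=13): Σ = 6183, mean = 6183/13 = 475.615

476 ms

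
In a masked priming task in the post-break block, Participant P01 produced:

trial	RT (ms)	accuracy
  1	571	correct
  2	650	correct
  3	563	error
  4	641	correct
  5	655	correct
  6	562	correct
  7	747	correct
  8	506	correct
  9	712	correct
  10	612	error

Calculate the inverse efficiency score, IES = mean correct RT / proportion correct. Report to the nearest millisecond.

Correct trials (n=8): 571, 650, 641, 655, 562, 747, 506, 712
Mean correct RT = 5044/8 = 630.5000 ms
Proportion correct = 8/10
IES = 630.5000 / (8/10) = 788.125 ms

788 ms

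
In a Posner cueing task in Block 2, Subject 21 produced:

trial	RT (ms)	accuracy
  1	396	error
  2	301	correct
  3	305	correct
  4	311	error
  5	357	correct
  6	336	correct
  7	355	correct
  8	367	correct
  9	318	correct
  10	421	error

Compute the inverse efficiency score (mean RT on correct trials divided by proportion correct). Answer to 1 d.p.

Correct trials (n=7): 301, 305, 357, 336, 355, 367, 318
Mean correct RT = 2339/7 = 334.1429 ms
Proportion correct = 7/10
IES = 334.1429 / (7/10) = 477.347 ms

477.3 ms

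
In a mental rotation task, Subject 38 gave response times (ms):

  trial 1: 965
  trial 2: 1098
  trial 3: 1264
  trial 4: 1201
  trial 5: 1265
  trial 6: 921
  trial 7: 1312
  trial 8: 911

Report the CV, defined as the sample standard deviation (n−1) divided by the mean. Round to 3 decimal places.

0.149

n = 8, Σ = 8937, M = 1117.1250
Σ(x−M)² = 192910.875; s = √(192910.875/7) = 166.0081
CV = 166.0081 / 1117.1250 = 0.14860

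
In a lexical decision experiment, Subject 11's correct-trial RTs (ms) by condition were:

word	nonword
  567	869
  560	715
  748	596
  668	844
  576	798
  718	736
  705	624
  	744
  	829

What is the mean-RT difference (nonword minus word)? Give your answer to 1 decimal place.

101.7 ms

M(word) = 4542/7 = 648.857
M(nonword) = 6755/9 = 750.556
Difference = 750.556 − 648.857 = 101.698 ms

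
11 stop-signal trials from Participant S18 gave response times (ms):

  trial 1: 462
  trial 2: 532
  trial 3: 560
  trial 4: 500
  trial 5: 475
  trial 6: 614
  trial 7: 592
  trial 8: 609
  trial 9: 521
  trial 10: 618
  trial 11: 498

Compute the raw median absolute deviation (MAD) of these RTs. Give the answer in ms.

57 ms

Sorted: 462, 475, 498, 500, 521, 532, 560, 592, 609, 614, 618 → median = 532
|x − 532|: 70, 0, 28, 32, 57, 82, 60, 77, 11, 86, 34
Sorted deviations: 0, 11, 28, 32, 34, 57, 60, 70, 77, 82, 86 → MAD = 57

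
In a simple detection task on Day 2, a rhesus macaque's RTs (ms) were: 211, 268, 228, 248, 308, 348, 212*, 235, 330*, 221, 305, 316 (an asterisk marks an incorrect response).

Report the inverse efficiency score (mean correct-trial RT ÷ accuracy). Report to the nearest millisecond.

323 ms

Correct trials (n=10): 211, 268, 228, 248, 308, 348, 235, 221, 305, 316
Mean correct RT = 2688/10 = 268.8000 ms
Proportion correct = 10/12
IES = 268.8000 / (10/12) = 322.560 ms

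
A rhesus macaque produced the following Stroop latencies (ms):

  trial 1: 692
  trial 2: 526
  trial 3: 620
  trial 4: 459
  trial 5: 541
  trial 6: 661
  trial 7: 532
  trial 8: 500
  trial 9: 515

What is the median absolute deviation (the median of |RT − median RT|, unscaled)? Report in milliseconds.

32 ms

Sorted: 459, 500, 515, 526, 532, 541, 620, 661, 692 → median = 532
|x − 532|: 160, 6, 88, 73, 9, 129, 0, 32, 17
Sorted deviations: 0, 6, 9, 17, 32, 73, 88, 129, 160 → MAD = 32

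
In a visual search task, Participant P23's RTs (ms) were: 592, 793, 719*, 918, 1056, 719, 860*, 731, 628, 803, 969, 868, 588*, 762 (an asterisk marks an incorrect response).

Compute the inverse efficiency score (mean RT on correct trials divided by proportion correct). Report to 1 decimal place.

Correct trials (n=11): 592, 793, 918, 1056, 719, 731, 628, 803, 969, 868, 762
Mean correct RT = 8839/11 = 803.5455 ms
Proportion correct = 11/14
IES = 803.5455 / (11/14) = 1022.694 ms

1022.7 ms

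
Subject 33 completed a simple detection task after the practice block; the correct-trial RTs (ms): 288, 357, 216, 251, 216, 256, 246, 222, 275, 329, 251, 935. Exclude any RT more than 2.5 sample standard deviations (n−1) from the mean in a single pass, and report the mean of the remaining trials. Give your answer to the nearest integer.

264 ms

n = 12, ΣRT = 3842, M = 320.167
Σ(x−M)² = 433053.67; s = √(433053.67/11) = 198.415
Cutoffs: 320.167 ± 2.5·198.415 → [-175.9, 816.2]
Outside: 935 → excluded.
Retained (n=11): Σ = 2907, mean = 2907/11 = 264.273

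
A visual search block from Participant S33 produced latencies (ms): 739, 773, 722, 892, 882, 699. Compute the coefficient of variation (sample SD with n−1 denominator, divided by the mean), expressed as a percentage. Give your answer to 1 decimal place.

10.6%

n = 6, Σ = 4707, M = 784.5000
Σ(x−M)² = 34481.500; s = √(34481.500/5) = 83.0440
CV = 83.0440 / 784.5000 = 0.10586 = 10.586%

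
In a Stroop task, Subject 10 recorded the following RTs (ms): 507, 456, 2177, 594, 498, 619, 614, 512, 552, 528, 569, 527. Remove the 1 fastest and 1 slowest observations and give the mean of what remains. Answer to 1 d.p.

552.0 ms

Sorted: 456, 498, 507, 512, 527, 528, 552, 569, 594, 614, 619, 2177
Drop lowest 1 (456) and highest 1 (2177)
Remaining (n=10): Σ = 5520, mean = 5520/10 = 552.000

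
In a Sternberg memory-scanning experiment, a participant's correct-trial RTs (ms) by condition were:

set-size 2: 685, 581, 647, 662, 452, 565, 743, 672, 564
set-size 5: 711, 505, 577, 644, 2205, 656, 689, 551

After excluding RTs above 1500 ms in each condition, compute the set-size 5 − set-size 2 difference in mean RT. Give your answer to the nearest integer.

0 ms

set-size 5: exclude 2205
M(set-size 2) = 5571/9 = 619.000
M(set-size 5) = 4333/7 = 619.000
Difference = 619.000 − 619.000 = 0.000 ms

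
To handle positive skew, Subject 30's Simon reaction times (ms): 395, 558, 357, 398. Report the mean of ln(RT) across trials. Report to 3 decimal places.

ln(RT): 5.9789, 6.3244, 5.8777, 5.9865
Σ ln(RT) = 24.1674
Mean = 24.1674/4 = 6.04186

6.042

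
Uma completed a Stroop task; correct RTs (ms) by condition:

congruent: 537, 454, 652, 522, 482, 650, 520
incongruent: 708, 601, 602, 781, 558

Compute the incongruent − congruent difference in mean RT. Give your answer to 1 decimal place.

104.7 ms

M(congruent) = 3817/7 = 545.286
M(incongruent) = 3250/5 = 650.000
Difference = 650.000 − 545.286 = 104.714 ms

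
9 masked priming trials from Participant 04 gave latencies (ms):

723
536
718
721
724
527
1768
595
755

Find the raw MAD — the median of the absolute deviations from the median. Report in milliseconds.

34 ms

Sorted: 527, 536, 595, 718, 721, 723, 724, 755, 1768 → median = 721
|x − 721|: 2, 185, 3, 0, 3, 194, 1047, 126, 34
Sorted deviations: 0, 2, 3, 3, 34, 126, 185, 194, 1047 → MAD = 34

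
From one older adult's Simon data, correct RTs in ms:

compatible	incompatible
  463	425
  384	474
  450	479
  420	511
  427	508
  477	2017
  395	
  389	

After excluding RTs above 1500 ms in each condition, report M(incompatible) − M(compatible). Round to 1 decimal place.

53.8 ms

incompatible: exclude 2017
M(compatible) = 3405/8 = 425.625
M(incompatible) = 2397/5 = 479.400
Difference = 479.400 − 425.625 = 53.775 ms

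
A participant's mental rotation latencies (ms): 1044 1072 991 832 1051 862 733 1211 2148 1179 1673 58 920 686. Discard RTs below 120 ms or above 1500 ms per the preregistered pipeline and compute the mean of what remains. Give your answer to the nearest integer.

962 ms

Excluded: 58, 1673, 2148
Retained (n=11): Σ = 10581
Mean = 10581/11 = 961.9091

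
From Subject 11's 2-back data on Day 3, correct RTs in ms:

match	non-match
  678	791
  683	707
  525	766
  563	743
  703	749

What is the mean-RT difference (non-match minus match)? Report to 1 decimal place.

120.8 ms

M(match) = 3152/5 = 630.400
M(non-match) = 3756/5 = 751.200
Difference = 751.200 − 630.400 = 120.800 ms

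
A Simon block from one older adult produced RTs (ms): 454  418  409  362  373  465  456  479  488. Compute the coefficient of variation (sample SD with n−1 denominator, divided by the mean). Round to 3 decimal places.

0.105

n = 9, Σ = 3904, M = 433.7778
Σ(x−M)² = 16571.556; s = √(16571.556/8) = 45.5131
CV = 45.5131 / 433.7778 = 0.10492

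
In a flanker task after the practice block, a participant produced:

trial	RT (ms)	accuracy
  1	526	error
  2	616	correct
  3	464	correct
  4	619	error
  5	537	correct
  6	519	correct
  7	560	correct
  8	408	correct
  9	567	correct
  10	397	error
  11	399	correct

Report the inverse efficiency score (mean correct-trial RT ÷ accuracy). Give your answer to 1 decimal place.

Correct trials (n=8): 616, 464, 537, 519, 560, 408, 567, 399
Mean correct RT = 4070/8 = 508.7500 ms
Proportion correct = 8/11
IES = 508.7500 / (8/11) = 699.531 ms

699.5 ms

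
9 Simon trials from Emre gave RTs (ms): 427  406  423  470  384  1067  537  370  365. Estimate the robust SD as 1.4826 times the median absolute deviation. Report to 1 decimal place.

Sorted: 365, 370, 384, 406, 423, 427, 470, 537, 1067 → median = 423
|x − 423| sorted: 0, 4, 17, 39, 47, 53, 58, 114, 644 → MAD = 47
Robust SD ≈ 1.4826 × 47 = 69.682

69.7 ms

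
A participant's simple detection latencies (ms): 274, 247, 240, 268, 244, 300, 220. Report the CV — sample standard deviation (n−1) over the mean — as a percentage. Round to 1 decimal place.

n = 7, Σ = 1793, M = 256.1429
Σ(x−M)² = 4180.857; s = √(4180.857/6) = 26.3971
CV = 26.3971 / 256.1429 = 0.10306 = 10.306%

10.3%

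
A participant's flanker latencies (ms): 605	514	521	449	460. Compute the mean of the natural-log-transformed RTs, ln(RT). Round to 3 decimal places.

6.228

ln(RT): 6.4052, 6.2422, 6.2558, 6.1070, 6.1312
Σ ln(RT) = 31.1415
Mean = 31.1415/5 = 6.22829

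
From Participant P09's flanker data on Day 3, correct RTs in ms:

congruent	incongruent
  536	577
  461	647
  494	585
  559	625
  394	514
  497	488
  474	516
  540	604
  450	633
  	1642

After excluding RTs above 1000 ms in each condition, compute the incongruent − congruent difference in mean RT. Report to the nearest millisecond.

incongruent: exclude 1642
M(congruent) = 4405/9 = 489.444
M(incongruent) = 5189/9 = 576.556
Difference = 576.556 − 489.444 = 87.111 ms

87 ms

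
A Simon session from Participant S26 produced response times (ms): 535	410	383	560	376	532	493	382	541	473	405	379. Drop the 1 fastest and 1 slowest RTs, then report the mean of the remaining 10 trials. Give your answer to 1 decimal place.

Sorted: 376, 379, 382, 383, 405, 410, 473, 493, 532, 535, 541, 560
Drop lowest 1 (376) and highest 1 (560)
Remaining (n=10): Σ = 4533, mean = 4533/10 = 453.300

453.3 ms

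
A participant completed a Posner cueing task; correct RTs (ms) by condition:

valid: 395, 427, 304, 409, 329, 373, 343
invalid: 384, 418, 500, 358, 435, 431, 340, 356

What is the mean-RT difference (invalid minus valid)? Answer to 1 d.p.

34.2 ms

M(valid) = 2580/7 = 368.571
M(invalid) = 3222/8 = 402.750
Difference = 402.750 − 368.571 = 34.179 ms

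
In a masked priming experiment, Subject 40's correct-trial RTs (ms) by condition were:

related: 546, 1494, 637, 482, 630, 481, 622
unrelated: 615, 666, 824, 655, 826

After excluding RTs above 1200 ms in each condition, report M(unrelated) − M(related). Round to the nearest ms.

related: exclude 1494
M(related) = 3398/6 = 566.333
M(unrelated) = 3586/5 = 717.200
Difference = 717.200 − 566.333 = 150.867 ms

151 ms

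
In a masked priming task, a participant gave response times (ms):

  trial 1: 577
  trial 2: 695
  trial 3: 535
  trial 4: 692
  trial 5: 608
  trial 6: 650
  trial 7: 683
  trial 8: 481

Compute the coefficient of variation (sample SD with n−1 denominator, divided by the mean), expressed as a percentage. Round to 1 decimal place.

n = 8, Σ = 4921, M = 615.1250
Σ(x−M)² = 44026.875; s = √(44026.875/7) = 79.3067
CV = 79.3067 / 615.1250 = 0.12893 = 12.893%

12.9%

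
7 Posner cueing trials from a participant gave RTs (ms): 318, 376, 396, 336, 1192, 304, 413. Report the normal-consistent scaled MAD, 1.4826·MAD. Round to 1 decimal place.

Sorted: 304, 318, 336, 376, 396, 413, 1192 → median = 376
|x − 376| sorted: 0, 20, 37, 40, 58, 72, 816 → MAD = 40
Robust SD ≈ 1.4826 × 40 = 59.304

59.3 ms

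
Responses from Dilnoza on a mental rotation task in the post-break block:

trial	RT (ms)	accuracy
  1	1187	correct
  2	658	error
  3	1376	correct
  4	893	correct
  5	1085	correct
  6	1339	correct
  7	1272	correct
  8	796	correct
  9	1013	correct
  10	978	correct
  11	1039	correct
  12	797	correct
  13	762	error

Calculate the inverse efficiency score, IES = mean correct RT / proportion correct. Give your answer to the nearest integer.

1265 ms

Correct trials (n=11): 1187, 1376, 893, 1085, 1339, 1272, 796, 1013, 978, 1039, 797
Mean correct RT = 11775/11 = 1070.4545 ms
Proportion correct = 11/13
IES = 1070.4545 / (11/13) = 1265.083 ms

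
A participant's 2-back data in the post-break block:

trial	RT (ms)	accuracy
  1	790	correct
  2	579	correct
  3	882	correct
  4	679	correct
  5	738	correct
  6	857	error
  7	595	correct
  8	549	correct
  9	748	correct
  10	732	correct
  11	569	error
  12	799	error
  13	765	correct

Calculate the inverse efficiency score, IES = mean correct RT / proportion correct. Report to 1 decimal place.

Correct trials (n=10): 790, 579, 882, 679, 738, 595, 549, 748, 732, 765
Mean correct RT = 7057/10 = 705.7000 ms
Proportion correct = 10/13
IES = 705.7000 / (10/13) = 917.410 ms

917.4 ms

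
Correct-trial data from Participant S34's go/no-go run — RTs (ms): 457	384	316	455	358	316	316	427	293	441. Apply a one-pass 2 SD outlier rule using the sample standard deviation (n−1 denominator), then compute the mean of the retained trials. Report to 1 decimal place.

376.3 ms

n = 10, ΣRT = 3763, M = 376.300
Σ(x−M)² = 37704.10; s = √(37704.10/9) = 64.725
Cutoffs: 376.300 ± 2·64.725 → [246.8, 505.8]
No RTs fall outside the cutoffs; all 10 retained. Mean = 3763/10 = 376.300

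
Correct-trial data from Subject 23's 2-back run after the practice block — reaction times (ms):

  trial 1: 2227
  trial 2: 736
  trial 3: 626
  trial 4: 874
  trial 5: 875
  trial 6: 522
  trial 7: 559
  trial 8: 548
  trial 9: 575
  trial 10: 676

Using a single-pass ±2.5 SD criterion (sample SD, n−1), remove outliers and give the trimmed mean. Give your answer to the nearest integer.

n = 10, ΣRT = 8218, M = 821.800
Σ(x−M)² = 2341919.60; s = √(2341919.60/9) = 510.111
Cutoffs: 821.800 ± 2.5·510.111 → [-453.5, 2097.1]
Outside: 2227 → excluded.
Retained (n=9): Σ = 5991, mean = 5991/9 = 665.667

666 ms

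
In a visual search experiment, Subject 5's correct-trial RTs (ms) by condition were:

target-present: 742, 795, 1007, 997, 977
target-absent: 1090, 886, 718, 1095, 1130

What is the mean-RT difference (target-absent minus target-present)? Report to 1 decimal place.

80.2 ms

M(target-present) = 4518/5 = 903.600
M(target-absent) = 4919/5 = 983.800
Difference = 983.800 − 903.600 = 80.200 ms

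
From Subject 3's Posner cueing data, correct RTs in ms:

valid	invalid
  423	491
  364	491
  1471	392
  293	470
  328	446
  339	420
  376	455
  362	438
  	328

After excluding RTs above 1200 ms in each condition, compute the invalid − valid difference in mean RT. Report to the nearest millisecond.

82 ms

valid: exclude 1471
M(valid) = 2485/7 = 355.000
M(invalid) = 3931/9 = 436.778
Difference = 436.778 − 355.000 = 81.778 ms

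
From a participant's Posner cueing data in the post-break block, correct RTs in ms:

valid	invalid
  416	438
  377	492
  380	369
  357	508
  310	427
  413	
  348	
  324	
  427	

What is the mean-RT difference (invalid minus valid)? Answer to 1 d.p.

74.4 ms

M(valid) = 3352/9 = 372.444
M(invalid) = 2234/5 = 446.800
Difference = 446.800 − 372.444 = 74.356 ms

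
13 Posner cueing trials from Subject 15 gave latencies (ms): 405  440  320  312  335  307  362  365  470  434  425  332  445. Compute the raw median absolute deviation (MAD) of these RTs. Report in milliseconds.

53 ms

Sorted: 307, 312, 320, 332, 335, 362, 365, 405, 425, 434, 440, 445, 470 → median = 365
|x − 365|: 40, 75, 45, 53, 30, 58, 3, 0, 105, 69, 60, 33, 80
Sorted deviations: 0, 3, 30, 33, 40, 45, 53, 58, 60, 69, 75, 80, 105 → MAD = 53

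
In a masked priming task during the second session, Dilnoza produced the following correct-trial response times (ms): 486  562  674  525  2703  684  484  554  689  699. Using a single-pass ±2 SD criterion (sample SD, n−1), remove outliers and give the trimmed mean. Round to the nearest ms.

595 ms

n = 10, ΣRT = 8060, M = 806.000
Σ(x−M)² = 4064140.00; s = √(4064140.00/9) = 671.990
Cutoffs: 806.000 ± 2·671.990 → [-538.0, 2150.0]
Outside: 2703 → excluded.
Retained (n=9): Σ = 5357, mean = 5357/9 = 595.222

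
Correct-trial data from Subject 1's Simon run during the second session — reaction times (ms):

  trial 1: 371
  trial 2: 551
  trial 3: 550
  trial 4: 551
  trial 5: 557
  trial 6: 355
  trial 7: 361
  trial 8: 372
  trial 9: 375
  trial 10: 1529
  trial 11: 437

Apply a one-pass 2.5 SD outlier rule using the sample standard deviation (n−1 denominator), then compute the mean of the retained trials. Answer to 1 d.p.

n = 11, ΣRT = 6009, M = 546.273
Σ(x−M)² = 1139204.18; s = √(1139204.18/10) = 337.521
Cutoffs: 546.273 ± 2.5·337.521 → [-297.5, 1390.1]
Outside: 1529 → excluded.
Retained (n=10): Σ = 4480, mean = 4480/10 = 448.000

448.0 ms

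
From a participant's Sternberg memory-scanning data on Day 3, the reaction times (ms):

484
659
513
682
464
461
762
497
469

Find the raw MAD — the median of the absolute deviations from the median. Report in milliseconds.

33 ms

Sorted: 461, 464, 469, 484, 497, 513, 659, 682, 762 → median = 497
|x − 497|: 13, 162, 16, 185, 33, 36, 265, 0, 28
Sorted deviations: 0, 13, 16, 28, 33, 36, 162, 185, 265 → MAD = 33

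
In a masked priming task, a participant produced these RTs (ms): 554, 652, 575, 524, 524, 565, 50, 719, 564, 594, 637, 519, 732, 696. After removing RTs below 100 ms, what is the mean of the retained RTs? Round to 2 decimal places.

604.23 ms

Excluded: 50
Retained (n=13): Σ = 7855
Mean = 7855/13 = 604.2308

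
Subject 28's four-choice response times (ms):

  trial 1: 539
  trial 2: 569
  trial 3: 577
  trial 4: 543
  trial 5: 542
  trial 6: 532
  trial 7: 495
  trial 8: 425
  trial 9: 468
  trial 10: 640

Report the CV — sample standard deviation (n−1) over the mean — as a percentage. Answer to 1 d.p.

11.2%

n = 10, Σ = 5330, M = 533.0000
Σ(x−M)² = 32232.000; s = √(32232.000/9) = 59.8442
CV = 59.8442 / 533.0000 = 0.11228 = 11.228%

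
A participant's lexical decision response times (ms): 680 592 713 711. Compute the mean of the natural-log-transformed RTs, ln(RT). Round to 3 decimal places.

ln(RT): 6.5221, 6.3835, 6.5695, 6.5667
Σ ln(RT) = 26.0418
Mean = 26.0418/4 = 6.51044

6.510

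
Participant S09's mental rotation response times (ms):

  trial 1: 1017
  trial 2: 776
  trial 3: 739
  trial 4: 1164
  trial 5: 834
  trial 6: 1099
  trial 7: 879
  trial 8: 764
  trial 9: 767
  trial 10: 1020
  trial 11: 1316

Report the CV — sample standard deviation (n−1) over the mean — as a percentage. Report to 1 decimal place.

n = 11, Σ = 10375, M = 943.1818
Σ(x−M)² = 372209.636; s = √(372209.636/10) = 192.9274
CV = 192.9274 / 943.1818 = 0.20455 = 20.455%

20.5%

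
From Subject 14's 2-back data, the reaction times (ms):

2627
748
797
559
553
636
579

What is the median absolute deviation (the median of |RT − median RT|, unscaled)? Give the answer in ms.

83 ms

Sorted: 553, 559, 579, 636, 748, 797, 2627 → median = 636
|x − 636|: 1991, 112, 161, 77, 83, 0, 57
Sorted deviations: 0, 57, 77, 83, 112, 161, 1991 → MAD = 83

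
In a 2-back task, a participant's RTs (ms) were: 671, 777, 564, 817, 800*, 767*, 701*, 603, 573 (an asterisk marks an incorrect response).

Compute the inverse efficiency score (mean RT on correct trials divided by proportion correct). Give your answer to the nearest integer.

1001 ms

Correct trials (n=6): 671, 777, 564, 817, 603, 573
Mean correct RT = 4005/6 = 667.5000 ms
Proportion correct = 6/9
IES = 667.5000 / (6/9) = 1001.250 ms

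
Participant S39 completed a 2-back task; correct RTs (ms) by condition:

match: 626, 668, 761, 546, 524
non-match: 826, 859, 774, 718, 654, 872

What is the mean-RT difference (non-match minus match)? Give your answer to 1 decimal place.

M(match) = 3125/5 = 625.000
M(non-match) = 4703/6 = 783.833
Difference = 783.833 − 625.000 = 158.833 ms

158.8 ms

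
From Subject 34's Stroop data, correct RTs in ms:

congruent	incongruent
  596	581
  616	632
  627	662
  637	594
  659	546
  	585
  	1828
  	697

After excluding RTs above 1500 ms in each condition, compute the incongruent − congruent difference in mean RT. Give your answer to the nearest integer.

incongruent: exclude 1828
M(congruent) = 3135/5 = 627.000
M(incongruent) = 4297/7 = 613.857
Difference = 613.857 − 627.000 = -13.143 ms

-13 ms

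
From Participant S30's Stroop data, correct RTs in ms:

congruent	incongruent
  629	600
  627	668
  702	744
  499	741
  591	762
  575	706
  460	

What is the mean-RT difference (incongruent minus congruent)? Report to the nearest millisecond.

M(congruent) = 4083/7 = 583.286
M(incongruent) = 4221/6 = 703.500
Difference = 703.500 − 583.286 = 120.214 ms

120 ms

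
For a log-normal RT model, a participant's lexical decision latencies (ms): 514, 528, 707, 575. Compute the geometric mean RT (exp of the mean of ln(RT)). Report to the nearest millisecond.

ln(RT): 6.2422, 6.2691, 6.5610, 6.3544
Mean ln(RT) = 25.4267/4 = 6.35668
Geometric mean = exp(6.35668) = 576.33 ms

576 ms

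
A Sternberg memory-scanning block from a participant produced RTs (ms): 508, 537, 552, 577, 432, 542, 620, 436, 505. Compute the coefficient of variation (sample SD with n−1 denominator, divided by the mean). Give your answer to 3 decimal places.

n = 9, Σ = 4709, M = 523.2222
Σ(x−M)² = 30121.556; s = √(30121.556/8) = 61.3612
CV = 61.3612 / 523.2222 = 0.11728

0.117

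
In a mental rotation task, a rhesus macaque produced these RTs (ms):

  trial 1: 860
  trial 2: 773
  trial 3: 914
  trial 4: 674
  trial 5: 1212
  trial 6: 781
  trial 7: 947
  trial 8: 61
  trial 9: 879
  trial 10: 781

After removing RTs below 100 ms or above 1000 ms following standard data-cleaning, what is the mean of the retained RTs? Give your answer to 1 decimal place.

826.1 ms

Excluded: 61, 1212
Retained (n=8): Σ = 6609
Mean = 6609/8 = 826.1250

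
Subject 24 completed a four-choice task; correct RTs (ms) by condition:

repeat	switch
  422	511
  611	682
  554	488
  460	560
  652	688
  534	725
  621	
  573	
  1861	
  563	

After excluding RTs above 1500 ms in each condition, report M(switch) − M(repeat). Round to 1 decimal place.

repeat: exclude 1861
M(repeat) = 4990/9 = 554.444
M(switch) = 3654/6 = 609.000
Difference = 609.000 − 554.444 = 54.556 ms

54.6 ms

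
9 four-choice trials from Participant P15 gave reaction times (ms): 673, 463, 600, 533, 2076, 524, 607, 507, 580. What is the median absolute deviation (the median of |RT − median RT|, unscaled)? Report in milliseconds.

56 ms

Sorted: 463, 507, 524, 533, 580, 600, 607, 673, 2076 → median = 580
|x − 580|: 93, 117, 20, 47, 1496, 56, 27, 73, 0
Sorted deviations: 0, 20, 27, 47, 56, 73, 93, 117, 1496 → MAD = 56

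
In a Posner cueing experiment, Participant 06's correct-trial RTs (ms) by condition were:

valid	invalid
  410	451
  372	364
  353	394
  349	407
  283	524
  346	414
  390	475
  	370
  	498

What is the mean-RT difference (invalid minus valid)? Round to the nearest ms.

M(valid) = 2503/7 = 357.571
M(invalid) = 3897/9 = 433.000
Difference = 433.000 − 357.571 = 75.429 ms

75 ms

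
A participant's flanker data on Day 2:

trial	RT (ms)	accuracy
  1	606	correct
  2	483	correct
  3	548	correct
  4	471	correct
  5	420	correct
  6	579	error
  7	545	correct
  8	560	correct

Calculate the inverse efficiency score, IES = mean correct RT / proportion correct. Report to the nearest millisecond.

Correct trials (n=7): 606, 483, 548, 471, 420, 545, 560
Mean correct RT = 3633/7 = 519.0000 ms
Proportion correct = 7/8
IES = 519.0000 / (7/8) = 593.143 ms

593 ms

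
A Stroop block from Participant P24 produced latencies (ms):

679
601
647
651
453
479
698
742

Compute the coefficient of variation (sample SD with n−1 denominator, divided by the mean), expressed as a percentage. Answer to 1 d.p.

16.6%

n = 8, Σ = 4950, M = 618.7500
Σ(x−M)² = 74257.500; s = √(74257.500/7) = 102.9962
CV = 102.9962 / 618.7500 = 0.16646 = 16.646%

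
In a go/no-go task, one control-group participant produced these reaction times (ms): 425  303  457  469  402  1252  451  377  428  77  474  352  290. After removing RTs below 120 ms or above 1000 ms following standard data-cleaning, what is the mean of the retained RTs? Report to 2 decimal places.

Excluded: 77, 1252
Retained (n=11): Σ = 4428
Mean = 4428/11 = 402.5455

402.55 ms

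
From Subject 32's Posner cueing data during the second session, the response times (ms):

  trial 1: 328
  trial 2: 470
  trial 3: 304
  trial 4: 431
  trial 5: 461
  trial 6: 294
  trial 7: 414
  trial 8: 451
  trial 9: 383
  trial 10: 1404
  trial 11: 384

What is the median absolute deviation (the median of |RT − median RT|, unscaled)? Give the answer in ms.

Sorted: 294, 304, 328, 383, 384, 414, 431, 451, 461, 470, 1404 → median = 414
|x − 414|: 86, 56, 110, 17, 47, 120, 0, 37, 31, 990, 30
Sorted deviations: 0, 17, 30, 31, 37, 47, 56, 86, 110, 120, 990 → MAD = 47

47 ms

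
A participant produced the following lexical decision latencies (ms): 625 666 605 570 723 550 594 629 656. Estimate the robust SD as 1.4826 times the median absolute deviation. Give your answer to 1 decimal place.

46.0 ms

Sorted: 550, 570, 594, 605, 625, 629, 656, 666, 723 → median = 625
|x − 625| sorted: 0, 4, 20, 31, 31, 41, 55, 75, 98 → MAD = 31
Robust SD ≈ 1.4826 × 31 = 45.961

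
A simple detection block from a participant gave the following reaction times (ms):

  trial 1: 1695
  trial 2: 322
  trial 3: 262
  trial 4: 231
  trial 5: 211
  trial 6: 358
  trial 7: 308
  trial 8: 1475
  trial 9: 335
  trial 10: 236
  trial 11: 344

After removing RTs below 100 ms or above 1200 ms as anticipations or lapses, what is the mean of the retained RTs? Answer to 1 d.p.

289.7 ms

Excluded: 1475, 1695
Retained (n=9): Σ = 2607
Mean = 2607/9 = 289.6667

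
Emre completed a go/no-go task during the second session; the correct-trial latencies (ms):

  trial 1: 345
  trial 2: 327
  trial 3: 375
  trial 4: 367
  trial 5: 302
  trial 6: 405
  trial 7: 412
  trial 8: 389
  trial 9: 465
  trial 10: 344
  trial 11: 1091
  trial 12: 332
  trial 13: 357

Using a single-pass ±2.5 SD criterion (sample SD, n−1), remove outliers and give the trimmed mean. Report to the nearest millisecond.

368 ms

n = 13, ΣRT = 5511, M = 423.923
Σ(x−M)² = 503836.92; s = √(503836.92/12) = 204.906
Cutoffs: 423.923 ± 2.5·204.906 → [-88.3, 936.2]
Outside: 1091 → excluded.
Retained (n=12): Σ = 4420, mean = 4420/12 = 368.333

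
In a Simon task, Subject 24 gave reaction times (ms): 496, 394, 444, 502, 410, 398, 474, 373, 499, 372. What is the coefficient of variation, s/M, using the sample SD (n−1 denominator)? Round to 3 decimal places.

n = 10, Σ = 4362, M = 436.2000
Σ(x−M)² = 25381.600; s = √(25381.600/9) = 53.1053
CV = 53.1053 / 436.2000 = 0.12175

0.122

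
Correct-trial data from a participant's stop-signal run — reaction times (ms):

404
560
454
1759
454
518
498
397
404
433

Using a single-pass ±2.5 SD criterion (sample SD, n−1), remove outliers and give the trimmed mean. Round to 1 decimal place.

458.0 ms

n = 10, ΣRT = 5881, M = 588.100
Σ(x−M)² = 1549154.90; s = √(1549154.90/9) = 414.884
Cutoffs: 588.100 ± 2.5·414.884 → [-449.1, 1625.3]
Outside: 1759 → excluded.
Retained (n=9): Σ = 4122, mean = 4122/9 = 458.000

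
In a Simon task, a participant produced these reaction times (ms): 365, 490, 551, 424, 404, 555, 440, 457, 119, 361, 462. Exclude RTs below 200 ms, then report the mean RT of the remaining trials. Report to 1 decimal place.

450.9 ms

Excluded: 119
Retained (n=10): Σ = 4509
Mean = 4509/10 = 450.9000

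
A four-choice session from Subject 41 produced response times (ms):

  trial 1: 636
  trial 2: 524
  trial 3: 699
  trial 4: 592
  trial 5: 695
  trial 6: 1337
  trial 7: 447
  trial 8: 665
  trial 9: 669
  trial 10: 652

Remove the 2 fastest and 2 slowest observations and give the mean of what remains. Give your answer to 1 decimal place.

651.5 ms

Sorted: 447, 524, 592, 636, 652, 665, 669, 695, 699, 1337
Drop lowest 2 (447, 524) and highest 2 (699, 1337)
Remaining (n=6): Σ = 3909, mean = 3909/6 = 651.500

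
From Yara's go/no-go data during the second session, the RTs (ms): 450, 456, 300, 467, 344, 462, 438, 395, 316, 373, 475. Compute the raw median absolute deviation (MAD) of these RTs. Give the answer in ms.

Sorted: 300, 316, 344, 373, 395, 438, 450, 456, 462, 467, 475 → median = 438
|x − 438|: 12, 18, 138, 29, 94, 24, 0, 43, 122, 65, 37
Sorted deviations: 0, 12, 18, 24, 29, 37, 43, 65, 94, 122, 138 → MAD = 37

37 ms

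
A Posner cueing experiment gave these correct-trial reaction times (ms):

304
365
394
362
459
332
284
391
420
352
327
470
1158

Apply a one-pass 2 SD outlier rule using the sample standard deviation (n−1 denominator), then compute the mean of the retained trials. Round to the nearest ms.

n = 13, ΣRT = 5618, M = 432.154
Σ(x−M)² = 607619.69; s = √(607619.69/12) = 225.022
Cutoffs: 432.154 ± 2·225.022 → [-17.9, 882.2]
Outside: 1158 → excluded.
Retained (n=12): Σ = 4460, mean = 4460/12 = 371.667

372 ms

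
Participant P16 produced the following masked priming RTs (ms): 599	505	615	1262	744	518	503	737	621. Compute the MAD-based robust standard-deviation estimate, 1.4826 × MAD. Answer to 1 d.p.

163.1 ms

Sorted: 503, 505, 518, 599, 615, 621, 737, 744, 1262 → median = 615
|x − 615| sorted: 0, 6, 16, 97, 110, 112, 122, 129, 647 → MAD = 110
Robust SD ≈ 1.4826 × 110 = 163.086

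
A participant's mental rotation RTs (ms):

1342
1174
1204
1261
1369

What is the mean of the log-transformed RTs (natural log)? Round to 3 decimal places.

ln(RT): 7.2019, 7.0682, 7.0934, 7.1397, 7.2218
Σ ln(RT) = 35.7250
Mean = 35.7250/5 = 7.14500

7.145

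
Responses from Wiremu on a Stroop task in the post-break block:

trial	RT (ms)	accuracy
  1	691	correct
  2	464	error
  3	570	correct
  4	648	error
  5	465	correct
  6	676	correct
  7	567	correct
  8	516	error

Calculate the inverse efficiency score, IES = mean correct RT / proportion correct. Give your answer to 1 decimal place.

950.1 ms

Correct trials (n=5): 691, 570, 465, 676, 567
Mean correct RT = 2969/5 = 593.8000 ms
Proportion correct = 5/8
IES = 593.8000 / (5/8) = 950.080 ms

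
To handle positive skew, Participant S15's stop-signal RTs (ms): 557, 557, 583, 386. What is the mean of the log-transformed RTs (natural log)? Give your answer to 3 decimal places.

ln(RT): 6.3226, 6.3226, 6.3682, 5.9558
Σ ln(RT) = 24.9692
Mean = 24.9692/4 = 6.24229

6.242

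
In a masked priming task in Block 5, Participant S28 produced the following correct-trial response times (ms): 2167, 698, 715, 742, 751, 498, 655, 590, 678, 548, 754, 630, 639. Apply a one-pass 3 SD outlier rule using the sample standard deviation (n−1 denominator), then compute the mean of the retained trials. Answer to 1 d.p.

658.2 ms

n = 13, ΣRT = 10065, M = 774.231
Σ(x−M)² = 2175104.31; s = √(2175104.31/12) = 425.745
Cutoffs: 774.231 ± 3·425.745 → [-503.0, 2051.5]
Outside: 2167 → excluded.
Retained (n=12): Σ = 7898, mean = 7898/12 = 658.167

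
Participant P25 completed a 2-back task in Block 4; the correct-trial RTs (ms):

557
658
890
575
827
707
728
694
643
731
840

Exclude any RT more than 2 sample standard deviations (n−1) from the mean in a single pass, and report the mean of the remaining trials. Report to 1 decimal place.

n = 11, ΣRT = 7850, M = 713.636
Σ(x−M)² = 112700.55; s = √(112700.55/10) = 106.161
Cutoffs: 713.636 ± 2·106.161 → [501.3, 926.0]
No RTs fall outside the cutoffs; all 11 retained. Mean = 7850/11 = 713.636

713.6 ms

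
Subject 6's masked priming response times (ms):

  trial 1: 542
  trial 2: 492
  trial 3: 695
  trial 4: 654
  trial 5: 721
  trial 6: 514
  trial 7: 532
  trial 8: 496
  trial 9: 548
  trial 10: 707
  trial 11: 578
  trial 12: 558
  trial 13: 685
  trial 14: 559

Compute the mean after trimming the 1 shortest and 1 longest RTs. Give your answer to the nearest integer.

Sorted: 492, 496, 514, 532, 542, 548, 558, 559, 578, 654, 685, 695, 707, 721
Drop lowest 1 (492) and highest 1 (721)
Remaining (n=12): Σ = 7068, mean = 7068/12 = 589.000

589 ms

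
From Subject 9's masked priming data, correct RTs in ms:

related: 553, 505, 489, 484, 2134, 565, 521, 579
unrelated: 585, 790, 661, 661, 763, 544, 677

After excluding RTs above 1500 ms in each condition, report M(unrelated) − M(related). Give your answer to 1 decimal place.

related: exclude 2134
M(related) = 3696/7 = 528.000
M(unrelated) = 4681/7 = 668.714
Difference = 668.714 − 528.000 = 140.714 ms

140.7 ms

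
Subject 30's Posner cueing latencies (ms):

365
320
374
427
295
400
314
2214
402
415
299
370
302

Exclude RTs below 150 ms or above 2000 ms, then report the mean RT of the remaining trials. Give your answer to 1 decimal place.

Excluded: 2214
Retained (n=12): Σ = 4283
Mean = 4283/12 = 356.9167

356.9 ms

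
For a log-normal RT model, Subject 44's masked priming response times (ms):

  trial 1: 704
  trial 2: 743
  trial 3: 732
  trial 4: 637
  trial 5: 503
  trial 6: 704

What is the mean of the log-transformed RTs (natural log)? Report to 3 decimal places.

ln(RT): 6.5568, 6.6107, 6.5958, 6.4568, 6.2206, 6.5568
Σ ln(RT) = 38.9974
Mean = 38.9974/6 = 6.49957

6.500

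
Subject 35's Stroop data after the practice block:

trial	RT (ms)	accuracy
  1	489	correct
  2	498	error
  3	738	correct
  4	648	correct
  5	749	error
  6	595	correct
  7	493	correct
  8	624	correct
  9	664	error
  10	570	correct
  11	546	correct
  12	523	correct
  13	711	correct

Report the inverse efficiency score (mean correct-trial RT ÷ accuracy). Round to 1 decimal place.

771.8 ms

Correct trials (n=10): 489, 738, 648, 595, 493, 624, 570, 546, 523, 711
Mean correct RT = 5937/10 = 593.7000 ms
Proportion correct = 10/13
IES = 593.7000 / (10/13) = 771.810 ms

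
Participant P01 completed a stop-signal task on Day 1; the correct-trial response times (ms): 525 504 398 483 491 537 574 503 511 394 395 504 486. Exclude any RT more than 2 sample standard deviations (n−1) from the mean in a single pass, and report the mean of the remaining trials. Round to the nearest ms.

485 ms

n = 13, ΣRT = 6305, M = 485.000
Σ(x−M)² = 37938.00; s = √(37938.00/12) = 56.227
Cutoffs: 485.000 ± 2·56.227 → [372.5, 597.5]
No RTs fall outside the cutoffs; all 13 retained. Mean = 6305/13 = 485.000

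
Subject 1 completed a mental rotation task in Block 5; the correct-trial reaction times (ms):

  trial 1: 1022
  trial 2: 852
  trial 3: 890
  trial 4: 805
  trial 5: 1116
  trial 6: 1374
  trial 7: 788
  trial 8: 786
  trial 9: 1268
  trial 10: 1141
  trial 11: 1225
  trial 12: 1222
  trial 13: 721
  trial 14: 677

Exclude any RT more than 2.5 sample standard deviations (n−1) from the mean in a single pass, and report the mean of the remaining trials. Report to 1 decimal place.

991.9 ms

n = 14, ΣRT = 13887, M = 991.929
Σ(x−M)² = 689456.93; s = √(689456.93/13) = 230.294
Cutoffs: 991.929 ± 2.5·230.294 → [416.2, 1567.7]
No RTs fall outside the cutoffs; all 14 retained. Mean = 13887/14 = 991.929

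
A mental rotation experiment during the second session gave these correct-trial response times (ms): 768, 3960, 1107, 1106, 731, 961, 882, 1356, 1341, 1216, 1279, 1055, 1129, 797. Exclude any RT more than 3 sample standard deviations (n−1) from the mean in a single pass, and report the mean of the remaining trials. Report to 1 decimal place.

n = 14, ΣRT = 17688, M = 1263.429
Σ(x−M)² = 8382779.43; s = √(8382779.43/13) = 803.013
Cutoffs: 1263.429 ± 3·803.013 → [-1145.6, 3672.5]
Outside: 3960 → excluded.
Retained (n=13): Σ = 13728, mean = 13728/13 = 1056.000

1056.0 ms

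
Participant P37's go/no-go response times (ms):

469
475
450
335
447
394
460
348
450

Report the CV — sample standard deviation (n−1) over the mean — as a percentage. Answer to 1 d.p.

n = 9, Σ = 3828, M = 425.3333
Σ(x−M)² = 22384.000; s = √(22384.000/8) = 52.8961
CV = 52.8961 / 425.3333 = 0.12436 = 12.436%

12.4%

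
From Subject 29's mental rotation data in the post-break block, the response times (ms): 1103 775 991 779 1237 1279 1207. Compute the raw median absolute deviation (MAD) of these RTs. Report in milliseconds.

134 ms

Sorted: 775, 779, 991, 1103, 1207, 1237, 1279 → median = 1103
|x − 1103|: 0, 328, 112, 324, 134, 176, 104
Sorted deviations: 0, 104, 112, 134, 176, 324, 328 → MAD = 134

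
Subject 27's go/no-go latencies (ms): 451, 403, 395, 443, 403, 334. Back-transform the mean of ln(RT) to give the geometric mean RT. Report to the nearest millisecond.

ln(RT): 6.1115, 5.9989, 5.9789, 6.0936, 5.9989, 5.8111
Mean ln(RT) = 35.9929/6 = 5.99882
Geometric mean = exp(5.99882) = 402.95 ms

403 ms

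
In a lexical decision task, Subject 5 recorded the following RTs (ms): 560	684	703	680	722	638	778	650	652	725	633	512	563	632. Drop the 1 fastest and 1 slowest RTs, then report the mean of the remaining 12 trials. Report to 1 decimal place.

653.5 ms

Sorted: 512, 560, 563, 632, 633, 638, 650, 652, 680, 684, 703, 722, 725, 778
Drop lowest 1 (512) and highest 1 (778)
Remaining (n=12): Σ = 7842, mean = 7842/12 = 653.500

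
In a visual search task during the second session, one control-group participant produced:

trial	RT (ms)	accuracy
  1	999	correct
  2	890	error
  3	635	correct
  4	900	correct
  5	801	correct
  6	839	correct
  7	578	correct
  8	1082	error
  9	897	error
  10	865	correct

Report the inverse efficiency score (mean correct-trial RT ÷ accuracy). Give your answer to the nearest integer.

1146 ms

Correct trials (n=7): 999, 635, 900, 801, 839, 578, 865
Mean correct RT = 5617/7 = 802.4286 ms
Proportion correct = 7/10
IES = 802.4286 / (7/10) = 1146.327 ms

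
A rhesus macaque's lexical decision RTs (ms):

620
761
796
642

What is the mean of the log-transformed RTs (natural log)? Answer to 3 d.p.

6.552

ln(RT): 6.4297, 6.6346, 6.6796, 6.4646
Σ ln(RT) = 26.2085
Mean = 26.2085/4 = 6.55214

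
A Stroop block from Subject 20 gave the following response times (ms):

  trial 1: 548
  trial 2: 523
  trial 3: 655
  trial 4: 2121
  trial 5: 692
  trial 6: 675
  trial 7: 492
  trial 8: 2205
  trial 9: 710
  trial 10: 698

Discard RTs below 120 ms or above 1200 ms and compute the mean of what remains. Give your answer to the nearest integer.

624 ms

Excluded: 2121, 2205
Retained (n=8): Σ = 4993
Mean = 4993/8 = 624.1250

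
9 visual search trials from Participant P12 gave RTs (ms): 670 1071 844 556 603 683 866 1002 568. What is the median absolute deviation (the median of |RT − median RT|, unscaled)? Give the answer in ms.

Sorted: 556, 568, 603, 670, 683, 844, 866, 1002, 1071 → median = 683
|x − 683|: 13, 388, 161, 127, 80, 0, 183, 319, 115
Sorted deviations: 0, 13, 80, 115, 127, 161, 183, 319, 388 → MAD = 127

127 ms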